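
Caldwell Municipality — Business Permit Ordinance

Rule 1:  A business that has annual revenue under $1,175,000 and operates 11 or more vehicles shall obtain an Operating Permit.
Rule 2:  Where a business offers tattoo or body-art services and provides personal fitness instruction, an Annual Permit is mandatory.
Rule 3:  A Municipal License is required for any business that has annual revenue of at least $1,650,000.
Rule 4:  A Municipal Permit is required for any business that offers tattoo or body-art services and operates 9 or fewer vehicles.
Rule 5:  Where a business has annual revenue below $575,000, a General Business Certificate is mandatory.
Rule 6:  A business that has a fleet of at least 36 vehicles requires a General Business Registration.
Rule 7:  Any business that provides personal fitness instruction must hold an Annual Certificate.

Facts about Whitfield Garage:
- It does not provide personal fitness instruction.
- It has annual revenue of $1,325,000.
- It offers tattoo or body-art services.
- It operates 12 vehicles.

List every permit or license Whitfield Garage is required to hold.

None

Rule 1: revenue $1,325,000 ≥ $1,175,000; vehicles 12 ≥ 11 → Operating Permit not required.
Rule 2: offers tattoo or body-art services; does not provide personal fitness instruction → Annual Permit not required.
Rule 3: revenue $1,325,000 < $1,650,000 → Municipal License not required.
Rule 4: offers tattoo or body-art services; vehicles 12 > 9 → Municipal Permit not required.
Rule 5: revenue $1,325,000 ≥ $575,000 → General Business Certificate not required.
Rule 6: vehicles 12 < 36 → General Business Registration not required.
Rule 7: does not provide personal fitness instruction → Annual Certificate not required.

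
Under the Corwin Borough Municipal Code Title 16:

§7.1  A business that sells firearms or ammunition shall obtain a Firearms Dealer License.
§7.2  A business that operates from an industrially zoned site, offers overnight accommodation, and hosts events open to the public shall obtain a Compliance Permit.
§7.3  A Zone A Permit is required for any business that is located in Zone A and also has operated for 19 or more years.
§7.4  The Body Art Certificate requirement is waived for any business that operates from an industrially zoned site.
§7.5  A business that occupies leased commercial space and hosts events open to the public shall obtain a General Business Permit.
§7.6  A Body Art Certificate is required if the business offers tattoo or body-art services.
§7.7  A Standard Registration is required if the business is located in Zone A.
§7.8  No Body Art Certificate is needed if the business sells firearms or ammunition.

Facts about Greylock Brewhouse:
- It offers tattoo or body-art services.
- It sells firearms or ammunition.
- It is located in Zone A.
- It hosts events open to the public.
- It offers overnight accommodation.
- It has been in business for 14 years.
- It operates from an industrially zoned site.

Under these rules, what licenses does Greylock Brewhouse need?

Compliance Permit, Firearms Dealer License, Standard Registration

§7.1 sells firearms or ammunition → Firearms Dealer License required.
§7.2 operates from an industrially zoned site; offers overnight accommodation; hosts events open to the public → Compliance Permit required.
§7.3 is located in Zone A; years in business 14 < 19 → Zone A Permit not required.
§7.4 operates from an industrially zoned site → exempt from Body Art Certificate.
§7.5 operates from an industrially zoned site (not: occupies leased commercial space); hosts events open to the public → General Business Permit not required.
§7.6 offers tattoo or body-art services → Body Art Certificate required.
§7.7 is located in Zone A → Standard Registration required.
§7.8 sells firearms or ammunition → exempt from Body Art Certificate.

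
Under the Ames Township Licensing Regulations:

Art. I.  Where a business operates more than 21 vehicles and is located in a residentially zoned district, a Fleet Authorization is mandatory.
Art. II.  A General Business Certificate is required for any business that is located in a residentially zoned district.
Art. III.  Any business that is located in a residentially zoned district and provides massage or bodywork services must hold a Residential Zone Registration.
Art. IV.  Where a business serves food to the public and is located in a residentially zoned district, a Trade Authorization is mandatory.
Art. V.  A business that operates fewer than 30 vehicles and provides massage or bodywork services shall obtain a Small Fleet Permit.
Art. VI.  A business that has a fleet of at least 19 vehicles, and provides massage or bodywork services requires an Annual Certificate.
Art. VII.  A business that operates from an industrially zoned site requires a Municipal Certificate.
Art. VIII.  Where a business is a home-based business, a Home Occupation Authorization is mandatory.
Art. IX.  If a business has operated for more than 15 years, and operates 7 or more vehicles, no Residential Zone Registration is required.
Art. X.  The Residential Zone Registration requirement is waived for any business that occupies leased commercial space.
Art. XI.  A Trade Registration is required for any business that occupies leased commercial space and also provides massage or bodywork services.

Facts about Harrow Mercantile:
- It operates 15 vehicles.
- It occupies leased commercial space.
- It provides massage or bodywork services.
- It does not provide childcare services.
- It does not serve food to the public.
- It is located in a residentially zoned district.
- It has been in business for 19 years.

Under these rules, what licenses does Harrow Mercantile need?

General Business Certificate, Small Fleet Permit, Trade Registration

Art. I. vehicles 15 ≤ 21; is located in a residentially zoned district → Fleet Authorization not required.
Art. II. is located in a residentially zoned district → General Business Certificate required.
Art. III. is located in a residentially zoned district; provides massage or bodywork services → Residential Zone Registration required.
Art. IV. does not serve food to the public; is located in a residentially zoned district → Trade Authorization not required.
Art. V. vehicles 15 < 30; provides massage or bodywork services → Small Fleet Permit required.
Art. VI. vehicles 15 < 19; provides massage or bodywork services → Annual Certificate not required.
Art. VII. occupies leased commercial space (not: operates from an industrially zoned site) → Municipal Certificate not required.
Art. VIII. occupies leased commercial space (not: is a home-based business) → Home Occupation Authorization not required.
Art. IX. years in business 19 > 15; vehicles 15 ≥ 7 → exempt from Residential Zone Registration.
Art. X. occupies leased commercial space → exempt from Residential Zone Registration.
Art. XI. occupies leased commercial space; provides massage or bodywork services → Trade Registration required.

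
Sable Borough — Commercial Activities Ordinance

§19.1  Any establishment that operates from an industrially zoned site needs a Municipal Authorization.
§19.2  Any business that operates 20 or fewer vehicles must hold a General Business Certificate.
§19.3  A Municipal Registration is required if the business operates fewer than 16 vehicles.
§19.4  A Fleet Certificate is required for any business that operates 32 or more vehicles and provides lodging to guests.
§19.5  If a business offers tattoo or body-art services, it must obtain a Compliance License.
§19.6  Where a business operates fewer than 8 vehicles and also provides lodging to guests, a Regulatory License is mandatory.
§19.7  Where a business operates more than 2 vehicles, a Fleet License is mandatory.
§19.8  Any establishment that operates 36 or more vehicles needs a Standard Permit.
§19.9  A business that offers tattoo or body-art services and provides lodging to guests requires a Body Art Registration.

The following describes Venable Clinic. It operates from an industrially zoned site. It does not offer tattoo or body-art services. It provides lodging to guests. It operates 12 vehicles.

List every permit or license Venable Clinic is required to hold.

§19.1 operates from an industrially zoned site → Municipal Authorization required.
§19.2 vehicles 12 ≤ 20 → General Business Certificate required.
§19.3 vehicles 12 < 16 → Municipal Registration required.
§19.4 vehicles 12 < 32; provides lodging to guests → Fleet Certificate not required.
§19.5 does not offer tattoo or body-art services → Compliance License not required.
§19.6 vehicles 12 ≥ 8; provides lodging to guests → Regulatory License not required.
§19.7 vehicles 12 > 2 → Fleet License required.
§19.8 vehicles 12 < 36 → Standard Permit not required.
§19.9 does not offer tattoo or body-art services; provides lodging to guests → Body Art Registration not required.

Fleet License, General Business Certificate, Municipal Authorization, Municipal Registration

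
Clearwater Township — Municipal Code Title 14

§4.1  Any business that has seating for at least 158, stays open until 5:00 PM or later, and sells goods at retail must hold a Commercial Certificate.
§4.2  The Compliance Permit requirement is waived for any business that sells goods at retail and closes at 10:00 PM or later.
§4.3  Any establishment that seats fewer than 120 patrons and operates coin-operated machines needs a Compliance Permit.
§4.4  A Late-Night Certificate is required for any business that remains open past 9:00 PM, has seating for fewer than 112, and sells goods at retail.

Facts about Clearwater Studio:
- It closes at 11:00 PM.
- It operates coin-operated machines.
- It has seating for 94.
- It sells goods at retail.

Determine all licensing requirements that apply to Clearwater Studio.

Late-Night Certificate

§4.1 seating 94 < 158; closes 11:00 PM, after 5:00 PM; sells goods at retail → Commercial Certificate not required.
§4.2 sells goods at retail; closes 11:00 PM, after 10:00 PM → exempt from Compliance Permit.
§4.3 seating 94 < 120; operates coin-operated machines → Compliance Permit required.
§4.4 closes 11:00 PM, after 9:00 PM; seating 94 < 112; sells goods at retail → Late-Night Certificate required.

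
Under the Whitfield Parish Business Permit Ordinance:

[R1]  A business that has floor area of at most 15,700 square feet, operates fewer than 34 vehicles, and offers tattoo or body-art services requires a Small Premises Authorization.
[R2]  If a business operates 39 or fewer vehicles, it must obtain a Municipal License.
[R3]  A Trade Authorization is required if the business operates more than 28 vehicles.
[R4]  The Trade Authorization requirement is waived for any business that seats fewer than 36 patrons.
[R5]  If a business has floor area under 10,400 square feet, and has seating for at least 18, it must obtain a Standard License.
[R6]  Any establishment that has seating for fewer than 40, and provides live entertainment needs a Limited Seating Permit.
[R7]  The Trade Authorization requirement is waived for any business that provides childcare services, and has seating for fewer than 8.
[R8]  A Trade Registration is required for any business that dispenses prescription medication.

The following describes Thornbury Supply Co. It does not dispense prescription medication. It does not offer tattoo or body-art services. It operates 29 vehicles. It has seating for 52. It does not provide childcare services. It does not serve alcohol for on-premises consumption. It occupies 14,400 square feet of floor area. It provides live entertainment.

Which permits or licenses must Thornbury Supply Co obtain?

Municipal License, Trade Authorization

[R1] floor area 14,400 square feet ≤ 15,700 square feet; vehicles 29 < 34; does not offer tattoo or body-art services → Small Premises Authorization not required.
[R2] vehicles 29 ≤ 39 → Municipal License required.
[R3] vehicles 29 > 28 → Trade Authorization required.
[R4] seating 52 ≥ 36 → Trade Authorization exemption does not apply.
[R5] floor area 14,400 square feet ≥ 10,400 square feet; seating 52 ≥ 18 → Standard License not required.
[R6] seating 52 ≥ 40; provides live entertainment → Limited Seating Permit not required.
[R7] does not provide childcare services; seating 52 ≥ 8 → Trade Authorization exemption does not apply.
[R8] does not dispense prescription medication → Trade Registration not required.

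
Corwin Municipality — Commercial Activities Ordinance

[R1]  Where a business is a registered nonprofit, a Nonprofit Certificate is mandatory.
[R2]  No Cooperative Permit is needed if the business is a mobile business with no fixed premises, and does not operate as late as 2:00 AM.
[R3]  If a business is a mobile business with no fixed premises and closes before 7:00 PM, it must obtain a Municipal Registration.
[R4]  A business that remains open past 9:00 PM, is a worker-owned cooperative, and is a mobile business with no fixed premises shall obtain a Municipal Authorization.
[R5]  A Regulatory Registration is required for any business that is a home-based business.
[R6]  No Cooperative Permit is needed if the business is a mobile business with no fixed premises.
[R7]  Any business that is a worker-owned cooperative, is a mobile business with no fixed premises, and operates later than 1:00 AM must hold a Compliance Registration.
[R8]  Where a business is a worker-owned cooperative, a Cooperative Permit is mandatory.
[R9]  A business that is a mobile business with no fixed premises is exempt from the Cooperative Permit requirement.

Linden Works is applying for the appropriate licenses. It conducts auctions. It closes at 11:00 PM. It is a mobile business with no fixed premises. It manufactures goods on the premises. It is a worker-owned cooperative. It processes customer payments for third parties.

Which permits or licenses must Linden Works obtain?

Municipal Authorization

[R1] is a worker-owned cooperative (not: is a registered nonprofit) → Nonprofit Certificate not required.
[R2] is a mobile business with no fixed premises; closes 11:00 PM, at/before 2:00 AM → exempt from Cooperative Permit.
[R3] is a mobile business with no fixed premises; closes 11:00 PM, after 7:00 PM → Municipal Registration not required.
[R4] closes 11:00 PM, after 9:00 PM; is a worker-owned cooperative; is a mobile business with no fixed premises → Municipal Authorization required.
[R5] is a mobile business with no fixed premises (not: is a home-based business) → Regulatory Registration not required.
[R6] is a mobile business with no fixed premises → exempt from Cooperative Permit.
[R7] is a worker-owned cooperative; is a mobile business with no fixed premises; closes 11:00 PM, at/before 1:00 AM → Compliance Registration not required.
[R8] is a worker-owned cooperative → Cooperative Permit required.
[R9] is a mobile business with no fixed premises → exempt from Cooperative Permit.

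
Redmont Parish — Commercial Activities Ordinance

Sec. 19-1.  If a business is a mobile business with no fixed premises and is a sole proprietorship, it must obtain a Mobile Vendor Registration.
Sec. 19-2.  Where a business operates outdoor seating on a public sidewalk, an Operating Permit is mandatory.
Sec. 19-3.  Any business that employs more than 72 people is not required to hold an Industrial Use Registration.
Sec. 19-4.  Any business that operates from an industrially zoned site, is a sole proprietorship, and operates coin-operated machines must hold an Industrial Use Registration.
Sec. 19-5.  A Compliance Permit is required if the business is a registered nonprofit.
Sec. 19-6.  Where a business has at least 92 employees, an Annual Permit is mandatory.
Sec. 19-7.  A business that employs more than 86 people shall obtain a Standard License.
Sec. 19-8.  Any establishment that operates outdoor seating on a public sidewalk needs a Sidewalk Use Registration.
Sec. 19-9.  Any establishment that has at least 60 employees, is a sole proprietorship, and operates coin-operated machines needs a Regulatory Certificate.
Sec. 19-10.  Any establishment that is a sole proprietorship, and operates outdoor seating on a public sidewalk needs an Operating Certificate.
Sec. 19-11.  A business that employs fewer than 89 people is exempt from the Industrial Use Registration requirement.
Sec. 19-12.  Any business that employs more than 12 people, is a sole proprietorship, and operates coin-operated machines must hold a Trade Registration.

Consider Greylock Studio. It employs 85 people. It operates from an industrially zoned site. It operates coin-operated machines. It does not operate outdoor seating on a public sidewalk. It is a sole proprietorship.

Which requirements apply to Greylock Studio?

Regulatory Certificate, Trade Registration

Sec. 19-1. operates from an industrially zoned site (not: is a mobile business with no fixed premises); is a sole proprietorship → Mobile Vendor Registration not required.
Sec. 19-2. does not operate outdoor seating on a public sidewalk → Operating Permit not required.
Sec. 19-3. employees 85 > 72 → exempt from Industrial Use Registration.
Sec. 19-4. operates from an industrially zoned site; is a sole proprietorship; operates coin-operated machines → Industrial Use Registration required.
Sec. 19-5. is a sole proprietorship (not: is a registered nonprofit) → Compliance Permit not required.
Sec. 19-6. employees 85 < 92 → Annual Permit not required.
Sec. 19-7. employees 85 ≤ 86 → Standard License not required.
Sec. 19-8. does not operate outdoor seating on a public sidewalk → Sidewalk Use Registration not required.
Sec. 19-9. employees 85 ≥ 60; is a sole proprietorship; operates coin-operated machines → Regulatory Certificate required.
Sec. 19-10. is a sole proprietorship; does not operate outdoor seating on a public sidewalk → Operating Certificate not required.
Sec. 19-11. employees 85 < 89 → exempt from Industrial Use Registration.
Sec. 19-12. employees 85 > 12; is a sole proprietorship; operates coin-operated machines → Trade Registration required.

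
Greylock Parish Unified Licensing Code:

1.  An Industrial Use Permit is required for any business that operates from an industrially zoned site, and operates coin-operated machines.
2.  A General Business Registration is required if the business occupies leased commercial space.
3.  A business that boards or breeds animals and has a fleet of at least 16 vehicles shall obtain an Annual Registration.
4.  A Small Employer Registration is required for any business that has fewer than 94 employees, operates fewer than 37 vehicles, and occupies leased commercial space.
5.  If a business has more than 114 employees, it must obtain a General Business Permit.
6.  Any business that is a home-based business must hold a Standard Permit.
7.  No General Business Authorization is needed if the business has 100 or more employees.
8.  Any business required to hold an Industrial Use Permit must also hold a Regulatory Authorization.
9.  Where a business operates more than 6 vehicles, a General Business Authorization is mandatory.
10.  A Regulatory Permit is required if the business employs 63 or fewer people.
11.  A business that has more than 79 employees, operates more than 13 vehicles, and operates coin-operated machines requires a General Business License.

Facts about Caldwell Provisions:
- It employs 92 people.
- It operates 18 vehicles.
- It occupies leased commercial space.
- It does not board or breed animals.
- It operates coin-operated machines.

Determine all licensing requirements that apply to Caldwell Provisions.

1. occupies leased commercial space (not: operates from an industrially zoned site); operates coin-operated machines → Industrial Use Permit not required.
2. occupies leased commercial space → General Business Registration required.
3. does not board or breed animals; vehicles 18 ≥ 16 → Annual Registration not required.
4. employees 92 < 94; vehicles 18 < 37; occupies leased commercial space → Small Employer Registration required.
5. employees 92 ≤ 114 → General Business Permit not required.
6. occupies leased commercial space (not: is a home-based business) → Standard Permit not required.
7. employees 92 < 100 → General Business Authorization exemption does not apply.
8. Industrial Use Permit is not required → no effect.
9. vehicles 18 > 6 → General Business Authorization required.
10. employees 92 > 63 → Regulatory Permit not required.
11. employees 92 > 79; vehicles 18 > 13; operates coin-operated machines → General Business License required.

General Business Authorization, General Business License, General Business Registration, Small Employer Registration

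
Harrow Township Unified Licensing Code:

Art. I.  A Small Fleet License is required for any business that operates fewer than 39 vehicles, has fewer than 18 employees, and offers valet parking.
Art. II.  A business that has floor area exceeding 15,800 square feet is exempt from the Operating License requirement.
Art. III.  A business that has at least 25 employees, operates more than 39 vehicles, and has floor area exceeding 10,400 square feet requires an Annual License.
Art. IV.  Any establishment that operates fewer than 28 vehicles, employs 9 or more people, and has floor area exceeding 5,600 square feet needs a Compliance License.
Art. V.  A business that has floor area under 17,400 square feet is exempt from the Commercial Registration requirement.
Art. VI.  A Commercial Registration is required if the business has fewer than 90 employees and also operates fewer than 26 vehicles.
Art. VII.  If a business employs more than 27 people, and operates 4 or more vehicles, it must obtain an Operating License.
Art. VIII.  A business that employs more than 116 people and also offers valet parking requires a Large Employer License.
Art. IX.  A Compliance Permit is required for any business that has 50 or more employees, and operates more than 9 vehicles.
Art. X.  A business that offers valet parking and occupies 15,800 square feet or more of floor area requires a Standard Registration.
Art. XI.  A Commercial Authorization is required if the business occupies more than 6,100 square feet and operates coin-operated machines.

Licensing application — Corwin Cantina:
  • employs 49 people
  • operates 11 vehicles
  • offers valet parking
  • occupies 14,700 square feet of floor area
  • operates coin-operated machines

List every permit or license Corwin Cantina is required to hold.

Commercial Authorization, Compliance License, Operating License

Art. I. vehicles 11 < 39; employees 49 ≥ 18; offers valet parking → Small Fleet License not required.
Art. II. floor area 14,700 square feet ≤ 15,800 square feet → Operating License exemption does not apply.
Art. III. employees 49 ≥ 25; vehicles 11 ≤ 39; floor area 14,700 square feet > 10,400 square feet → Annual License not required.
Art. IV. vehicles 11 < 28; employees 49 ≥ 9; floor area 14,700 square feet > 5,600 square feet → Compliance License required.
Art. V. floor area 14,700 square feet < 17,400 square feet → exempt from Commercial Registration.
Art. VI. employees 49 < 90; vehicles 11 < 26 → Commercial Registration required.
Art. VII. employees 49 > 27; vehicles 11 ≥ 4 → Operating License required.
Art. VIII. employees 49 ≤ 116; offers valet parking → Large Employer License not required.
Art. IX. employees 49 < 50; vehicles 11 > 9 → Compliance Permit not required.
Art. X. offers valet parking; floor area 14,700 square feet < 15,800 square feet → Standard Registration not required.
Art. XI. floor area 14,700 square feet > 6,100 square feet; operates coin-operated machines → Commercial Authorization required.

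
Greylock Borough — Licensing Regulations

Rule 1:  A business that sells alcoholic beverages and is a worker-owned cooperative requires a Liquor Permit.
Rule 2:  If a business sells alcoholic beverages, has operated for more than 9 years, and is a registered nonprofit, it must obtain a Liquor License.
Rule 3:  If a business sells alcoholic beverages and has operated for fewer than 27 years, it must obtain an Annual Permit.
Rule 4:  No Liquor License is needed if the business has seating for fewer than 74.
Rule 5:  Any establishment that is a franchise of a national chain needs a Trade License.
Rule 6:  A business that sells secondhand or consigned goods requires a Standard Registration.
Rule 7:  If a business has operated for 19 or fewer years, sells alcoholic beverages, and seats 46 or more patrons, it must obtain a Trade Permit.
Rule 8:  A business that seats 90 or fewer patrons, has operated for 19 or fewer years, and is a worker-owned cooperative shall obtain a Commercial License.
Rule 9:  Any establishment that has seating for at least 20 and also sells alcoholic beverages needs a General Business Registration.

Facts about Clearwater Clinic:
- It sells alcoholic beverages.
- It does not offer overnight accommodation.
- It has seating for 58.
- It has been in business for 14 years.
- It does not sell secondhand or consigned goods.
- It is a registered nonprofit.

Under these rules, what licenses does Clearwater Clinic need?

Rule 1: sells alcoholic beverages; is a registered nonprofit (not: is a worker-owned cooperative) → Liquor Permit not required.
Rule 2: sells alcoholic beverages; years in business 14 > 9; is a registered nonprofit → Liquor License required.
Rule 3: sells alcoholic beverages; years in business 14 < 27 → Annual Permit required.
Rule 4: seating 58 < 74 → exempt from Liquor License.
Rule 5: is a registered nonprofit (not: is a franchise of a national chain) → Trade License not required.
Rule 6: does not sell secondhand or consigned goods → Standard Registration not required.
Rule 7: years in business 14 ≤ 19; sells alcoholic beverages; seating 58 ≥ 46 → Trade Permit required.
Rule 8: seating 58 ≤ 90; years in business 14 ≤ 19; is a registered nonprofit (not: is a worker-owned cooperative) → Commercial License not required.
Rule 9: seating 58 ≥ 20; sells alcoholic beverages → General Business Registration required.

Annual Permit, General Business Registration, Trade Permit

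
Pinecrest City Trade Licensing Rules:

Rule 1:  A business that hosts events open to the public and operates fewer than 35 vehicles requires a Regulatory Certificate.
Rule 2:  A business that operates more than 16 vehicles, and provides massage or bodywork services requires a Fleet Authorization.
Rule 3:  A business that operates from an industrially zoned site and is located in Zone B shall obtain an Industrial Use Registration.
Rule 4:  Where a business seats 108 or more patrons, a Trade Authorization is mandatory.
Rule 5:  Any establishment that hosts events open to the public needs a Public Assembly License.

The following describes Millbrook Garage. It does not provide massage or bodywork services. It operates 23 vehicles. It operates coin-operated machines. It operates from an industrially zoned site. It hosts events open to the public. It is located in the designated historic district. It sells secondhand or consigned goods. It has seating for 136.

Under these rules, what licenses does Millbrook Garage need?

Public Assembly License, Regulatory Certificate, Trade Authorization

Rule 1: hosts events open to the public; vehicles 23 < 35 → Regulatory Certificate required.
Rule 2: vehicles 23 > 16; does not provide massage or bodywork services → Fleet Authorization not required.
Rule 3: operates from an industrially zoned site; is located in the designated historic district (not: is located in Zone B) → Industrial Use Registration not required.
Rule 4: seating 136 ≥ 108 → Trade Authorization required.
Rule 5: hosts events open to the public → Public Assembly License required.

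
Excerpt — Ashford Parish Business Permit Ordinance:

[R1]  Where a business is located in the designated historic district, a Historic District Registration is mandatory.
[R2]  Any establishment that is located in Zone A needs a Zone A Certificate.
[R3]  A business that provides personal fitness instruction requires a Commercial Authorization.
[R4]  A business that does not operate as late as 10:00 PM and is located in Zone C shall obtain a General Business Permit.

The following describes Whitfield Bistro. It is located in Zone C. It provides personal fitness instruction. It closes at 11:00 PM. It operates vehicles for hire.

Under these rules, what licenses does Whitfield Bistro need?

[R1] is located in Zone C (not: is located in the designated historic district) → Historic District Registration not required.
[R2] is located in Zone C (not: is located in Zone A) → Zone A Certificate not required.
[R3] provides personal fitness instruction → Commercial Authorization required.
[R4] closes 11:00 PM, after 10:00 PM; is located in Zone C → General Business Permit not required.

Commercial Authorization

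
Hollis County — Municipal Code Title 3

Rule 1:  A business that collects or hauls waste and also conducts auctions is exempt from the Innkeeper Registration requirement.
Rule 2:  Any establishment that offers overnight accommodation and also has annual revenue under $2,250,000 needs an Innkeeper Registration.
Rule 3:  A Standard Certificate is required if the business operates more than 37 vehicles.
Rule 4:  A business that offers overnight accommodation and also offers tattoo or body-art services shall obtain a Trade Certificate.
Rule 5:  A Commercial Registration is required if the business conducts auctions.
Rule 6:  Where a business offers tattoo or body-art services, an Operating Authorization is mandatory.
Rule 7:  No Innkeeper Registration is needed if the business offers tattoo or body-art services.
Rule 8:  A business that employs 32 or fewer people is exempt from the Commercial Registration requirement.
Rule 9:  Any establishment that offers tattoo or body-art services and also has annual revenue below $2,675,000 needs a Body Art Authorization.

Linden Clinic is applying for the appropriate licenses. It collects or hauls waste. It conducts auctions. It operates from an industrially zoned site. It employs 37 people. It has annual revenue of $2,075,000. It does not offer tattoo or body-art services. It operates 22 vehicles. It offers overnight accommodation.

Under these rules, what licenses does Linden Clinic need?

Rule 1: collects or hauls waste; conducts auctions → exempt from Innkeeper Registration.
Rule 2: offers overnight accommodation; revenue $2,075,000 < $2,250,000 → Innkeeper Registration required.
Rule 3: vehicles 22 ≤ 37 → Standard Certificate not required.
Rule 4: offers overnight accommodation; does not offer tattoo or body-art services → Trade Certificate not required.
Rule 5: conducts auctions → Commercial Registration required.
Rule 6: does not offer tattoo or body-art services → Operating Authorization not required.
Rule 7: does not offer tattoo or body-art services → Innkeeper Registration exemption does not apply.
Rule 8: employees 37 > 32 → Commercial Registration exemption does not apply.
Rule 9: does not offer tattoo or body-art services; revenue $2,075,000 < $2,675,000 → Body Art Authorization not required.

Commercial Registration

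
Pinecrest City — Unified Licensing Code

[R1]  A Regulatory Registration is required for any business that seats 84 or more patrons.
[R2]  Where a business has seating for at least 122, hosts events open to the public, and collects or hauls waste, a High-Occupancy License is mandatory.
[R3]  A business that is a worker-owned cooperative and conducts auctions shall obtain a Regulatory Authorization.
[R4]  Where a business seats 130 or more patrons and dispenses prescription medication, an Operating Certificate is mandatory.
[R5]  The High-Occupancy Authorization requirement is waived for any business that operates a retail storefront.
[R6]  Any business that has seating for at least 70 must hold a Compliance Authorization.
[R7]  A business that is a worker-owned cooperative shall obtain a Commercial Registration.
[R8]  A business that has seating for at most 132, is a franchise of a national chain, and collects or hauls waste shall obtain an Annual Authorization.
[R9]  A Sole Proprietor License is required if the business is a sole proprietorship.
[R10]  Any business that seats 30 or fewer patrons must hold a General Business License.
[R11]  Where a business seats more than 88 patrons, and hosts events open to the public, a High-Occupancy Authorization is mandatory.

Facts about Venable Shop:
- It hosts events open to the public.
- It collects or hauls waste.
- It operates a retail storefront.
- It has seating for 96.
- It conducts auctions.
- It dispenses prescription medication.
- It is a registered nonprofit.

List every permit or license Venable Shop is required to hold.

Compliance Authorization, Regulatory Registration

[R1] seating 96 ≥ 84 → Regulatory Registration required.
[R2] seating 96 < 122; hosts events open to the public; collects or hauls waste → High-Occupancy License not required.
[R3] is a registered nonprofit (not: is a worker-owned cooperative); conducts auctions → Regulatory Authorization not required.
[R4] seating 96 < 130; dispenses prescription medication → Operating Certificate not required.
[R5] operates a retail storefront → exempt from High-Occupancy Authorization.
[R6] seating 96 ≥ 70 → Compliance Authorization required.
[R7] is a registered nonprofit (not: is a worker-owned cooperative) → Commercial Registration not required.
[R8] seating 96 ≤ 132; is a registered nonprofit (not: is a franchise of a national chain); collects or hauls waste → Annual Authorization not required.
[R9] is a registered nonprofit (not: is a sole proprietorship) → Sole Proprietor License not required.
[R10] seating 96 > 30 → General Business License not required.
[R11] seating 96 > 88; hosts events open to the public → High-Occupancy Authorization required.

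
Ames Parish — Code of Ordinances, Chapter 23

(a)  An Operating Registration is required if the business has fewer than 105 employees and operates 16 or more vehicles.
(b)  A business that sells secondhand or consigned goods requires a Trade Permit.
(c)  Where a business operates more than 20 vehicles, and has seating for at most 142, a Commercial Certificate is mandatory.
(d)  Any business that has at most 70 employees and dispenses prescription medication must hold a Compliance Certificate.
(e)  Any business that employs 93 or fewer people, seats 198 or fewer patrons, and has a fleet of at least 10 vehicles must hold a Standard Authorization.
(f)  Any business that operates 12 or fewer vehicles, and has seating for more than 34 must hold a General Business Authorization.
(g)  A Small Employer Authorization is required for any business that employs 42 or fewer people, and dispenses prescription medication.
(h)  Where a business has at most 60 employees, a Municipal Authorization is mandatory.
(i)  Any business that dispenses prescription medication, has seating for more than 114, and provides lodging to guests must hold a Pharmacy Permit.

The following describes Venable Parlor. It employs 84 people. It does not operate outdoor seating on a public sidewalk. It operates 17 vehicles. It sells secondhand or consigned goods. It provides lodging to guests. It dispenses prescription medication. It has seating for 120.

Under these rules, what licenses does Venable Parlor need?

Operating Registration, Pharmacy Permit, Standard Authorization, Trade Permit

(a) employees 84 < 105; vehicles 17 ≥ 16 → Operating Registration required.
(b) sells secondhand or consigned goods → Trade Permit required.
(c) vehicles 17 ≤ 20; seating 120 ≤ 142 → Commercial Certificate not required.
(d) employees 84 > 70; dispenses prescription medication → Compliance Certificate not required.
(e) employees 84 ≤ 93; seating 120 ≤ 198; vehicles 17 ≥ 10 → Standard Authorization required.
(f) vehicles 17 > 12; seating 120 > 34 → General Business Authorization not required.
(g) employees 84 > 42; dispenses prescription medication → Small Employer Authorization not required.
(h) employees 84 > 60 → Municipal Authorization not required.
(i) dispenses prescription medication; seating 120 > 114; provides lodging to guests → Pharmacy Permit required.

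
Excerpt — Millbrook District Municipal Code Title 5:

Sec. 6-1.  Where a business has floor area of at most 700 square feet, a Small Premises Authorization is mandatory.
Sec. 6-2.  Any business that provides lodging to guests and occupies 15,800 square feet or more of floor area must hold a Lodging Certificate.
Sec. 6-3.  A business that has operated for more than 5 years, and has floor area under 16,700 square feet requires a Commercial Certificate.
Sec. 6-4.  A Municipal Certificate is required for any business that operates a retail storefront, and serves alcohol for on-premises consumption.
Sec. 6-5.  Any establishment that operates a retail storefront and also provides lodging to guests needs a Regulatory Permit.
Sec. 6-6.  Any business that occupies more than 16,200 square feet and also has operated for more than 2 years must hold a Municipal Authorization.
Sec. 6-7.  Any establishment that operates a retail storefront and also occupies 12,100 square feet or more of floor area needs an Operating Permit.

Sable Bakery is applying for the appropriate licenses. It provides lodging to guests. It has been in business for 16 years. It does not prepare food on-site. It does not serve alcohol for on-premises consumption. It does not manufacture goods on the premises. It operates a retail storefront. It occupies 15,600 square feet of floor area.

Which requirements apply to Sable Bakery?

Commercial Certificate, Operating Permit, Regulatory Permit

Sec. 6-1. floor area 15,600 square feet > 700 square feet → Small Premises Authorization not required.
Sec. 6-2. provides lodging to guests; floor area 15,600 square feet < 15,800 square feet → Lodging Certificate not required.
Sec. 6-3. years in business 16 > 5; floor area 15,600 square feet < 16,700 square feet → Commercial Certificate required.
Sec. 6-4. operates a retail storefront; does not serve alcohol for on-premises consumption → Municipal Certificate not required.
Sec. 6-5. operates a retail storefront; provides lodging to guests → Regulatory Permit required.
Sec. 6-6. floor area 15,600 square feet ≤ 16,200 square feet; years in business 16 > 2 → Municipal Authorization not required.
Sec. 6-7. operates a retail storefront; floor area 15,600 square feet ≥ 12,100 square feet → Operating Permit required.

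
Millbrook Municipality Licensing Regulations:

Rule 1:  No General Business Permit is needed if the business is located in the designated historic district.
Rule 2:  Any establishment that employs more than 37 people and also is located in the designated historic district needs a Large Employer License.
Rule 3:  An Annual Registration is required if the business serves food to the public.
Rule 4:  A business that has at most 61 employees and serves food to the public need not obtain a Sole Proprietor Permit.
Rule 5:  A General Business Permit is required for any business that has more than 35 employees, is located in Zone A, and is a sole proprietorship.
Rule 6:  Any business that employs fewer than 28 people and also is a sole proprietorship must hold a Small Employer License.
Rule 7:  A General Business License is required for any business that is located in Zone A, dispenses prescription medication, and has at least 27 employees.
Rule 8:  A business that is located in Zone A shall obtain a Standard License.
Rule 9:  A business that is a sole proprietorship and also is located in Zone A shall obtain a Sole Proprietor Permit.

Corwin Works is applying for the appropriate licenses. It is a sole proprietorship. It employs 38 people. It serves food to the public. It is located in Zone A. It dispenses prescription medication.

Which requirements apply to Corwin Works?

Rule 1: is located in Zone A (not: is located in the designated historic district) → General Business Permit exemption does not apply.
Rule 2: employees 38 > 37; is located in Zone A (not: is located in the designated historic district) → Large Employer License not required.
Rule 3: serves food to the public → Annual Registration required.
Rule 4: employees 38 ≤ 61; serves food to the public → exempt from Sole Proprietor Permit.
Rule 5: employees 38 > 35; is located in Zone A; is a sole proprietorship → General Business Permit required.
Rule 6: employees 38 ≥ 28; is a sole proprietorship → Small Employer License not required.
Rule 7: is located in Zone A; dispenses prescription medication; employees 38 ≥ 27 → General Business License required.
Rule 8: is located in Zone A → Standard License required.
Rule 9: is a sole proprietorship; is located in Zone A → Sole Proprietor Permit required.

Annual Registration, General Business License, General Business Permit, Standard License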